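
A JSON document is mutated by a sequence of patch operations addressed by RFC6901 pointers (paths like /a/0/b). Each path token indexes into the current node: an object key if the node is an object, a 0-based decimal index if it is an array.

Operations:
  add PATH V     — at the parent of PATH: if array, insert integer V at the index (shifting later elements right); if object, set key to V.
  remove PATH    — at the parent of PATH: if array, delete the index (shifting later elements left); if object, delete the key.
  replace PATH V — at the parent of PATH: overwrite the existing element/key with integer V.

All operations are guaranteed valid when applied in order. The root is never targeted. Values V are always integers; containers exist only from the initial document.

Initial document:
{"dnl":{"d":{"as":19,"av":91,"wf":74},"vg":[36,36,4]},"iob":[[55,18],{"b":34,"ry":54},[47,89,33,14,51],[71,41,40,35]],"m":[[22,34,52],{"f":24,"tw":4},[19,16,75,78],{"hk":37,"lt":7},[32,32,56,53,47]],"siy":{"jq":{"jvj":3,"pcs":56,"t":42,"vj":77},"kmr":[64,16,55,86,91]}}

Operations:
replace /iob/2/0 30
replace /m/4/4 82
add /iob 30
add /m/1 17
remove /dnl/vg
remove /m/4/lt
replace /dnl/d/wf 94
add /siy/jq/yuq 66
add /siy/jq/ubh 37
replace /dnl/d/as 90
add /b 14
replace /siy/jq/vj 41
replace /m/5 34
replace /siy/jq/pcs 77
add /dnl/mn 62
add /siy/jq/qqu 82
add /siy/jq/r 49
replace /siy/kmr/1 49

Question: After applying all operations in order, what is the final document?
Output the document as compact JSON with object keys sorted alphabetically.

After op 1 (replace /iob/2/0 30): {"dnl":{"d":{"as":19,"av":91,"wf":74},"vg":[36,36,4]},"iob":[[55,18],{"b":34,"ry":54},[30,89,33,14,51],[71,41,40,35]],"m":[[22,34,52],{"f":24,"tw":4},[19,16,75,78],{"hk":37,"lt":7},[32,32,56,53,47]],"siy":{"jq":{"jvj":3,"pcs":56,"t":42,"vj":77},"kmr":[64,16,55,86,91]}}
After op 2 (replace /m/4/4 82): {"dnl":{"d":{"as":19,"av":91,"wf":74},"vg":[36,36,4]},"iob":[[55,18],{"b":34,"ry":54},[30,89,33,14,51],[71,41,40,35]],"m":[[22,34,52],{"f":24,"tw":4},[19,16,75,78],{"hk":37,"lt":7},[32,32,56,53,82]],"siy":{"jq":{"jvj":3,"pcs":56,"t":42,"vj":77},"kmr":[64,16,55,86,91]}}
After op 3 (add /iob 30): {"dnl":{"d":{"as":19,"av":91,"wf":74},"vg":[36,36,4]},"iob":30,"m":[[22,34,52],{"f":24,"tw":4},[19,16,75,78],{"hk":37,"lt":7},[32,32,56,53,82]],"siy":{"jq":{"jvj":3,"pcs":56,"t":42,"vj":77},"kmr":[64,16,55,86,91]}}
After op 4 (add /m/1 17): {"dnl":{"d":{"as":19,"av":91,"wf":74},"vg":[36,36,4]},"iob":30,"m":[[22,34,52],17,{"f":24,"tw":4},[19,16,75,78],{"hk":37,"lt":7},[32,32,56,53,82]],"siy":{"jq":{"jvj":3,"pcs":56,"t":42,"vj":77},"kmr":[64,16,55,86,91]}}
After op 5 (remove /dnl/vg): {"dnl":{"d":{"as":19,"av":91,"wf":74}},"iob":30,"m":[[22,34,52],17,{"f":24,"tw":4},[19,16,75,78],{"hk":37,"lt":7},[32,32,56,53,82]],"siy":{"jq":{"jvj":3,"pcs":56,"t":42,"vj":77},"kmr":[64,16,55,86,91]}}
After op 6 (remove /m/4/lt): {"dnl":{"d":{"as":19,"av":91,"wf":74}},"iob":30,"m":[[22,34,52],17,{"f":24,"tw":4},[19,16,75,78],{"hk":37},[32,32,56,53,82]],"siy":{"jq":{"jvj":3,"pcs":56,"t":42,"vj":77},"kmr":[64,16,55,86,91]}}
After op 7 (replace /dnl/d/wf 94): {"dnl":{"d":{"as":19,"av":91,"wf":94}},"iob":30,"m":[[22,34,52],17,{"f":24,"tw":4},[19,16,75,78],{"hk":37},[32,32,56,53,82]],"siy":{"jq":{"jvj":3,"pcs":56,"t":42,"vj":77},"kmr":[64,16,55,86,91]}}
After op 8 (add /siy/jq/yuq 66): {"dnl":{"d":{"as":19,"av":91,"wf":94}},"iob":30,"m":[[22,34,52],17,{"f":24,"tw":4},[19,16,75,78],{"hk":37},[32,32,56,53,82]],"siy":{"jq":{"jvj":3,"pcs":56,"t":42,"vj":77,"yuq":66},"kmr":[64,16,55,86,91]}}
After op 9 (add /siy/jq/ubh 37): {"dnl":{"d":{"as":19,"av":91,"wf":94}},"iob":30,"m":[[22,34,52],17,{"f":24,"tw":4},[19,16,75,78],{"hk":37},[32,32,56,53,82]],"siy":{"jq":{"jvj":3,"pcs":56,"t":42,"ubh":37,"vj":77,"yuq":66},"kmr":[64,16,55,86,91]}}
After op 10 (replace /dnl/d/as 90): {"dnl":{"d":{"as":90,"av":91,"wf":94}},"iob":30,"m":[[22,34,52],17,{"f":24,"tw":4},[19,16,75,78],{"hk":37},[32,32,56,53,82]],"siy":{"jq":{"jvj":3,"pcs":56,"t":42,"ubh":37,"vj":77,"yuq":66},"kmr":[64,16,55,86,91]}}
After op 11 (add /b 14): {"b":14,"dnl":{"d":{"as":90,"av":91,"wf":94}},"iob":30,"m":[[22,34,52],17,{"f":24,"tw":4},[19,16,75,78],{"hk":37},[32,32,56,53,82]],"siy":{"jq":{"jvj":3,"pcs":56,"t":42,"ubh":37,"vj":77,"yuq":66},"kmr":[64,16,55,86,91]}}
After op 12 (replace /siy/jq/vj 41): {"b":14,"dnl":{"d":{"as":90,"av":91,"wf":94}},"iob":30,"m":[[22,34,52],17,{"f":24,"tw":4},[19,16,75,78],{"hk":37},[32,32,56,53,82]],"siy":{"jq":{"jvj":3,"pcs":56,"t":42,"ubh":37,"vj":41,"yuq":66},"kmr":[64,16,55,86,91]}}
After op 13 (replace /m/5 34): {"b":14,"dnl":{"d":{"as":90,"av":91,"wf":94}},"iob":30,"m":[[22,34,52],17,{"f":24,"tw":4},[19,16,75,78],{"hk":37},34],"siy":{"jq":{"jvj":3,"pcs":56,"t":42,"ubh":37,"vj":41,"yuq":66},"kmr":[64,16,55,86,91]}}
After op 14 (replace /siy/jq/pcs 77): {"b":14,"dnl":{"d":{"as":90,"av":91,"wf":94}},"iob":30,"m":[[22,34,52],17,{"f":24,"tw":4},[19,16,75,78],{"hk":37},34],"siy":{"jq":{"jvj":3,"pcs":77,"t":42,"ubh":37,"vj":41,"yuq":66},"kmr":[64,16,55,86,91]}}
After op 15 (add /dnl/mn 62): {"b":14,"dnl":{"d":{"as":90,"av":91,"wf":94},"mn":62},"iob":30,"m":[[22,34,52],17,{"f":24,"tw":4},[19,16,75,78],{"hk":37},34],"siy":{"jq":{"jvj":3,"pcs":77,"t":42,"ubh":37,"vj":41,"yuq":66},"kmr":[64,16,55,86,91]}}
After op 16 (add /siy/jq/qqu 82): {"b":14,"dnl":{"d":{"as":90,"av":91,"wf":94},"mn":62},"iob":30,"m":[[22,34,52],17,{"f":24,"tw":4},[19,16,75,78],{"hk":37},34],"siy":{"jq":{"jvj":3,"pcs":77,"qqu":82,"t":42,"ubh":37,"vj":41,"yuq":66},"kmr":[64,16,55,86,91]}}
After op 17 (add /siy/jq/r 49): {"b":14,"dnl":{"d":{"as":90,"av":91,"wf":94},"mn":62},"iob":30,"m":[[22,34,52],17,{"f":24,"tw":4},[19,16,75,78],{"hk":37},34],"siy":{"jq":{"jvj":3,"pcs":77,"qqu":82,"r":49,"t":42,"ubh":37,"vj":41,"yuq":66},"kmr":[64,16,55,86,91]}}
After op 18 (replace /siy/kmr/1 49): {"b":14,"dnl":{"d":{"as":90,"av":91,"wf":94},"mn":62},"iob":30,"m":[[22,34,52],17,{"f":24,"tw":4},[19,16,75,78],{"hk":37},34],"siy":{"jq":{"jvj":3,"pcs":77,"qqu":82,"r":49,"t":42,"ubh":37,"vj":41,"yuq":66},"kmr":[64,49,55,86,91]}}

Answer: {"b":14,"dnl":{"d":{"as":90,"av":91,"wf":94},"mn":62},"iob":30,"m":[[22,34,52],17,{"f":24,"tw":4},[19,16,75,78],{"hk":37},34],"siy":{"jq":{"jvj":3,"pcs":77,"qqu":82,"r":49,"t":42,"ubh":37,"vj":41,"yuq":66},"kmr":[64,49,55,86,91]}}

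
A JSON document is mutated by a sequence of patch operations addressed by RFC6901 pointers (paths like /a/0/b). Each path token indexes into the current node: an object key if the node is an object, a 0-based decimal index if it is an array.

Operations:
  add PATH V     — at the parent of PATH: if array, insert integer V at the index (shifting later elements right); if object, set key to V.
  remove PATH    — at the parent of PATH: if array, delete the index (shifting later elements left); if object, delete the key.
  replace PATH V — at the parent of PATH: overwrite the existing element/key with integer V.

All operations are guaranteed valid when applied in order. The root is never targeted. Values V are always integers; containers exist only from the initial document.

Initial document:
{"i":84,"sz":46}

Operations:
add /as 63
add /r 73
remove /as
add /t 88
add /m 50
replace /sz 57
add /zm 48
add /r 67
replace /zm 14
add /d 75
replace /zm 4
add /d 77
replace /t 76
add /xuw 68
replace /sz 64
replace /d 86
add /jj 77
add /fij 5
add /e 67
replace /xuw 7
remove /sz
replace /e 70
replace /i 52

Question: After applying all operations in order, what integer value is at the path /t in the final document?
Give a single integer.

Answer: 76

Derivation:
After op 1 (add /as 63): {"as":63,"i":84,"sz":46}
After op 2 (add /r 73): {"as":63,"i":84,"r":73,"sz":46}
After op 3 (remove /as): {"i":84,"r":73,"sz":46}
After op 4 (add /t 88): {"i":84,"r":73,"sz":46,"t":88}
After op 5 (add /m 50): {"i":84,"m":50,"r":73,"sz":46,"t":88}
After op 6 (replace /sz 57): {"i":84,"m":50,"r":73,"sz":57,"t":88}
After op 7 (add /zm 48): {"i":84,"m":50,"r":73,"sz":57,"t":88,"zm":48}
After op 8 (add /r 67): {"i":84,"m":50,"r":67,"sz":57,"t":88,"zm":48}
After op 9 (replace /zm 14): {"i":84,"m":50,"r":67,"sz":57,"t":88,"zm":14}
After op 10 (add /d 75): {"d":75,"i":84,"m":50,"r":67,"sz":57,"t":88,"zm":14}
After op 11 (replace /zm 4): {"d":75,"i":84,"m":50,"r":67,"sz":57,"t":88,"zm":4}
After op 12 (add /d 77): {"d":77,"i":84,"m":50,"r":67,"sz":57,"t":88,"zm":4}
After op 13 (replace /t 76): {"d":77,"i":84,"m":50,"r":67,"sz":57,"t":76,"zm":4}
After op 14 (add /xuw 68): {"d":77,"i":84,"m":50,"r":67,"sz":57,"t":76,"xuw":68,"zm":4}
After op 15 (replace /sz 64): {"d":77,"i":84,"m":50,"r":67,"sz":64,"t":76,"xuw":68,"zm":4}
After op 16 (replace /d 86): {"d":86,"i":84,"m":50,"r":67,"sz":64,"t":76,"xuw":68,"zm":4}
After op 17 (add /jj 77): {"d":86,"i":84,"jj":77,"m":50,"r":67,"sz":64,"t":76,"xuw":68,"zm":4}
After op 18 (add /fij 5): {"d":86,"fij":5,"i":84,"jj":77,"m":50,"r":67,"sz":64,"t":76,"xuw":68,"zm":4}
After op 19 (add /e 67): {"d":86,"e":67,"fij":5,"i":84,"jj":77,"m":50,"r":67,"sz":64,"t":76,"xuw":68,"zm":4}
After op 20 (replace /xuw 7): {"d":86,"e":67,"fij":5,"i":84,"jj":77,"m":50,"r":67,"sz":64,"t":76,"xuw":7,"zm":4}
After op 21 (remove /sz): {"d":86,"e":67,"fij":5,"i":84,"jj":77,"m":50,"r":67,"t":76,"xuw":7,"zm":4}
After op 22 (replace /e 70): {"d":86,"e":70,"fij":5,"i":84,"jj":77,"m":50,"r":67,"t":76,"xuw":7,"zm":4}
After op 23 (replace /i 52): {"d":86,"e":70,"fij":5,"i":52,"jj":77,"m":50,"r":67,"t":76,"xuw":7,"zm":4}
Value at /t: 76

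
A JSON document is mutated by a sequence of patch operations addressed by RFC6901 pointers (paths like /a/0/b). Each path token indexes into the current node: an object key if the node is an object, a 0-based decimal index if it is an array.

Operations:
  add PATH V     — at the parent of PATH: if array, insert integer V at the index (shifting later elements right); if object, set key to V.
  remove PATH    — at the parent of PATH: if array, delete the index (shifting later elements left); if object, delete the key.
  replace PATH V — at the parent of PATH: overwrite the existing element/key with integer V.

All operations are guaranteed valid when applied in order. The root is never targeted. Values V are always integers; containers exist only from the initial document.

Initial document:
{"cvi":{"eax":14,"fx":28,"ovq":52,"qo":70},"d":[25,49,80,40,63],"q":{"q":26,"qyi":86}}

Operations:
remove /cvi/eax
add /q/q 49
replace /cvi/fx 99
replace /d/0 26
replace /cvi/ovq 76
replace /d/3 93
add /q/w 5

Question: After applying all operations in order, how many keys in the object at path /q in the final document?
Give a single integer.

After op 1 (remove /cvi/eax): {"cvi":{"fx":28,"ovq":52,"qo":70},"d":[25,49,80,40,63],"q":{"q":26,"qyi":86}}
After op 2 (add /q/q 49): {"cvi":{"fx":28,"ovq":52,"qo":70},"d":[25,49,80,40,63],"q":{"q":49,"qyi":86}}
After op 3 (replace /cvi/fx 99): {"cvi":{"fx":99,"ovq":52,"qo":70},"d":[25,49,80,40,63],"q":{"q":49,"qyi":86}}
After op 4 (replace /d/0 26): {"cvi":{"fx":99,"ovq":52,"qo":70},"d":[26,49,80,40,63],"q":{"q":49,"qyi":86}}
After op 5 (replace /cvi/ovq 76): {"cvi":{"fx":99,"ovq":76,"qo":70},"d":[26,49,80,40,63],"q":{"q":49,"qyi":86}}
After op 6 (replace /d/3 93): {"cvi":{"fx":99,"ovq":76,"qo":70},"d":[26,49,80,93,63],"q":{"q":49,"qyi":86}}
After op 7 (add /q/w 5): {"cvi":{"fx":99,"ovq":76,"qo":70},"d":[26,49,80,93,63],"q":{"q":49,"qyi":86,"w":5}}
Size at path /q: 3

Answer: 3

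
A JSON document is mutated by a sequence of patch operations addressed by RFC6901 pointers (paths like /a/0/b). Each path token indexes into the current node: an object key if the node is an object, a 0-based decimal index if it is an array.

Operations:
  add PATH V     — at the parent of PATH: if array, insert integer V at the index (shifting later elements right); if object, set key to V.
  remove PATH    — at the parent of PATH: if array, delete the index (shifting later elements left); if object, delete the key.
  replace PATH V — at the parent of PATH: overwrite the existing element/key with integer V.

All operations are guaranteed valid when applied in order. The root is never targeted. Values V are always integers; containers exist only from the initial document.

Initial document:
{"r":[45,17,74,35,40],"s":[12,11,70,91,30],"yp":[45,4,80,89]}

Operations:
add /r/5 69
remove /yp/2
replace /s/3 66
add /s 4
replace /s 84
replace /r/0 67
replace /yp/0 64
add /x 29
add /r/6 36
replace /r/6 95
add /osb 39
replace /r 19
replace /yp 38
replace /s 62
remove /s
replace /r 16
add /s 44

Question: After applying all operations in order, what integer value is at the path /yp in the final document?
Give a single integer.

After op 1 (add /r/5 69): {"r":[45,17,74,35,40,69],"s":[12,11,70,91,30],"yp":[45,4,80,89]}
After op 2 (remove /yp/2): {"r":[45,17,74,35,40,69],"s":[12,11,70,91,30],"yp":[45,4,89]}
After op 3 (replace /s/3 66): {"r":[45,17,74,35,40,69],"s":[12,11,70,66,30],"yp":[45,4,89]}
After op 4 (add /s 4): {"r":[45,17,74,35,40,69],"s":4,"yp":[45,4,89]}
After op 5 (replace /s 84): {"r":[45,17,74,35,40,69],"s":84,"yp":[45,4,89]}
After op 6 (replace /r/0 67): {"r":[67,17,74,35,40,69],"s":84,"yp":[45,4,89]}
After op 7 (replace /yp/0 64): {"r":[67,17,74,35,40,69],"s":84,"yp":[64,4,89]}
After op 8 (add /x 29): {"r":[67,17,74,35,40,69],"s":84,"x":29,"yp":[64,4,89]}
After op 9 (add /r/6 36): {"r":[67,17,74,35,40,69,36],"s":84,"x":29,"yp":[64,4,89]}
After op 10 (replace /r/6 95): {"r":[67,17,74,35,40,69,95],"s":84,"x":29,"yp":[64,4,89]}
After op 11 (add /osb 39): {"osb":39,"r":[67,17,74,35,40,69,95],"s":84,"x":29,"yp":[64,4,89]}
After op 12 (replace /r 19): {"osb":39,"r":19,"s":84,"x":29,"yp":[64,4,89]}
After op 13 (replace /yp 38): {"osb":39,"r":19,"s":84,"x":29,"yp":38}
After op 14 (replace /s 62): {"osb":39,"r":19,"s":62,"x":29,"yp":38}
After op 15 (remove /s): {"osb":39,"r":19,"x":29,"yp":38}
After op 16 (replace /r 16): {"osb":39,"r":16,"x":29,"yp":38}
After op 17 (add /s 44): {"osb":39,"r":16,"s":44,"x":29,"yp":38}
Value at /yp: 38

Answer: 38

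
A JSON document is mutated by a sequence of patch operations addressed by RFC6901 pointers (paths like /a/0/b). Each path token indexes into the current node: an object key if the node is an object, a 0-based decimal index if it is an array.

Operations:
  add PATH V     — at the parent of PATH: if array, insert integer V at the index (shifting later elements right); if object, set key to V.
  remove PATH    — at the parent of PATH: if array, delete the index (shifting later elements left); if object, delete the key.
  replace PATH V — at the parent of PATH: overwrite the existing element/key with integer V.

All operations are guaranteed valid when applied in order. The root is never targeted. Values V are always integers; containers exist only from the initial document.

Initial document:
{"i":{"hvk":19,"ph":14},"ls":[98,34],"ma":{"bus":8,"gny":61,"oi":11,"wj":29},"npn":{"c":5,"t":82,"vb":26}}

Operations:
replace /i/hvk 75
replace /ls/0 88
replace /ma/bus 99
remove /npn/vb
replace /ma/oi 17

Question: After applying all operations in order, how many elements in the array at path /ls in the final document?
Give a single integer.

Answer: 2

Derivation:
After op 1 (replace /i/hvk 75): {"i":{"hvk":75,"ph":14},"ls":[98,34],"ma":{"bus":8,"gny":61,"oi":11,"wj":29},"npn":{"c":5,"t":82,"vb":26}}
After op 2 (replace /ls/0 88): {"i":{"hvk":75,"ph":14},"ls":[88,34],"ma":{"bus":8,"gny":61,"oi":11,"wj":29},"npn":{"c":5,"t":82,"vb":26}}
After op 3 (replace /ma/bus 99): {"i":{"hvk":75,"ph":14},"ls":[88,34],"ma":{"bus":99,"gny":61,"oi":11,"wj":29},"npn":{"c":5,"t":82,"vb":26}}
After op 4 (remove /npn/vb): {"i":{"hvk":75,"ph":14},"ls":[88,34],"ma":{"bus":99,"gny":61,"oi":11,"wj":29},"npn":{"c":5,"t":82}}
After op 5 (replace /ma/oi 17): {"i":{"hvk":75,"ph":14},"ls":[88,34],"ma":{"bus":99,"gny":61,"oi":17,"wj":29},"npn":{"c":5,"t":82}}
Size at path /ls: 2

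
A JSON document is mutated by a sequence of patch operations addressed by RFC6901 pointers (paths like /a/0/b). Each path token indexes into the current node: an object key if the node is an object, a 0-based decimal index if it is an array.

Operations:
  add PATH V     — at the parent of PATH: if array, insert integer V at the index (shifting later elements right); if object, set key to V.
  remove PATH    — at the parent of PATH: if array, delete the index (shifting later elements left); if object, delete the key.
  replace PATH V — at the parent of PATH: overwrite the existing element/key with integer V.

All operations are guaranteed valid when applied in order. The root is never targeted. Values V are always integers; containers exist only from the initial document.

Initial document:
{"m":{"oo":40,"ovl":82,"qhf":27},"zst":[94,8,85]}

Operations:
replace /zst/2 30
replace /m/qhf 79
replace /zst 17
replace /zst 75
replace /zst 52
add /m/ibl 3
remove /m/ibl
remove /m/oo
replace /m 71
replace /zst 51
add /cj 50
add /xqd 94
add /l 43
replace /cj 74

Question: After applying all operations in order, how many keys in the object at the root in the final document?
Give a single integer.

Answer: 5

Derivation:
After op 1 (replace /zst/2 30): {"m":{"oo":40,"ovl":82,"qhf":27},"zst":[94,8,30]}
After op 2 (replace /m/qhf 79): {"m":{"oo":40,"ovl":82,"qhf":79},"zst":[94,8,30]}
After op 3 (replace /zst 17): {"m":{"oo":40,"ovl":82,"qhf":79},"zst":17}
After op 4 (replace /zst 75): {"m":{"oo":40,"ovl":82,"qhf":79},"zst":75}
After op 5 (replace /zst 52): {"m":{"oo":40,"ovl":82,"qhf":79},"zst":52}
After op 6 (add /m/ibl 3): {"m":{"ibl":3,"oo":40,"ovl":82,"qhf":79},"zst":52}
After op 7 (remove /m/ibl): {"m":{"oo":40,"ovl":82,"qhf":79},"zst":52}
After op 8 (remove /m/oo): {"m":{"ovl":82,"qhf":79},"zst":52}
After op 9 (replace /m 71): {"m":71,"zst":52}
After op 10 (replace /zst 51): {"m":71,"zst":51}
After op 11 (add /cj 50): {"cj":50,"m":71,"zst":51}
After op 12 (add /xqd 94): {"cj":50,"m":71,"xqd":94,"zst":51}
After op 13 (add /l 43): {"cj":50,"l":43,"m":71,"xqd":94,"zst":51}
After op 14 (replace /cj 74): {"cj":74,"l":43,"m":71,"xqd":94,"zst":51}
Size at the root: 5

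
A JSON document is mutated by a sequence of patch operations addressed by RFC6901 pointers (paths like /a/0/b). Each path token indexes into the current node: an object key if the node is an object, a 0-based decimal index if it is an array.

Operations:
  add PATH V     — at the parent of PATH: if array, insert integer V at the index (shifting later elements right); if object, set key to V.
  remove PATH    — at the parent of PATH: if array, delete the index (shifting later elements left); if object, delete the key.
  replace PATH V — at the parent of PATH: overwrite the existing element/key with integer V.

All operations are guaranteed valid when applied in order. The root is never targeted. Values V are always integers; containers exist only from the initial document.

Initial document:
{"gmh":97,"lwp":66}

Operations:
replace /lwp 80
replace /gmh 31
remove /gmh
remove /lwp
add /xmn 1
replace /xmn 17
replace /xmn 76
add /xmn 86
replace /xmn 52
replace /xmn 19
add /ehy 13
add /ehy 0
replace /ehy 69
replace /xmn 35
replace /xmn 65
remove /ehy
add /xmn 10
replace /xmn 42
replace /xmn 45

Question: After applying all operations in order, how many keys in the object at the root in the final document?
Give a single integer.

Answer: 1

Derivation:
After op 1 (replace /lwp 80): {"gmh":97,"lwp":80}
After op 2 (replace /gmh 31): {"gmh":31,"lwp":80}
After op 3 (remove /gmh): {"lwp":80}
After op 4 (remove /lwp): {}
After op 5 (add /xmn 1): {"xmn":1}
After op 6 (replace /xmn 17): {"xmn":17}
After op 7 (replace /xmn 76): {"xmn":76}
After op 8 (add /xmn 86): {"xmn":86}
After op 9 (replace /xmn 52): {"xmn":52}
After op 10 (replace /xmn 19): {"xmn":19}
After op 11 (add /ehy 13): {"ehy":13,"xmn":19}
After op 12 (add /ehy 0): {"ehy":0,"xmn":19}
After op 13 (replace /ehy 69): {"ehy":69,"xmn":19}
After op 14 (replace /xmn 35): {"ehy":69,"xmn":35}
After op 15 (replace /xmn 65): {"ehy":69,"xmn":65}
After op 16 (remove /ehy): {"xmn":65}
After op 17 (add /xmn 10): {"xmn":10}
After op 18 (replace /xmn 42): {"xmn":42}
After op 19 (replace /xmn 45): {"xmn":45}
Size at the root: 1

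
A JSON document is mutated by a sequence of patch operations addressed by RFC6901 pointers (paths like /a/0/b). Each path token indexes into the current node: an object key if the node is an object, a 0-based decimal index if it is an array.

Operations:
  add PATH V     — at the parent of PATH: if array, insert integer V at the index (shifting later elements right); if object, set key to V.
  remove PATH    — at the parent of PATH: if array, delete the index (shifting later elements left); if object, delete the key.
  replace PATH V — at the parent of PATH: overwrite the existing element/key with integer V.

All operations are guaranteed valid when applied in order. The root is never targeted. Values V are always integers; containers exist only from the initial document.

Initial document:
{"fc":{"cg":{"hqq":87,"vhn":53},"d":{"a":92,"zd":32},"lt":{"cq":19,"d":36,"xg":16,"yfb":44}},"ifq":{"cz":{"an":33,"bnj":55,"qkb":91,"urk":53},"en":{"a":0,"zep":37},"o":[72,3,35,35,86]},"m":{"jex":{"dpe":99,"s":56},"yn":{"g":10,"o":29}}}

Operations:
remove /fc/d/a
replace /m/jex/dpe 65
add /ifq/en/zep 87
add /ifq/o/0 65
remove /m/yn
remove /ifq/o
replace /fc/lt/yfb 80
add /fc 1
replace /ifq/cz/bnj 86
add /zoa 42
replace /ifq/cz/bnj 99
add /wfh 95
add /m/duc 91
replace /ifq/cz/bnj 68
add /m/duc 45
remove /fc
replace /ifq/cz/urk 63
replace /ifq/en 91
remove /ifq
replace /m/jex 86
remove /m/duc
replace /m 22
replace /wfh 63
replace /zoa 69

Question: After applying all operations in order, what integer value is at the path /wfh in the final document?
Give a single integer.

Answer: 63

Derivation:
After op 1 (remove /fc/d/a): {"fc":{"cg":{"hqq":87,"vhn":53},"d":{"zd":32},"lt":{"cq":19,"d":36,"xg":16,"yfb":44}},"ifq":{"cz":{"an":33,"bnj":55,"qkb":91,"urk":53},"en":{"a":0,"zep":37},"o":[72,3,35,35,86]},"m":{"jex":{"dpe":99,"s":56},"yn":{"g":10,"o":29}}}
After op 2 (replace /m/jex/dpe 65): {"fc":{"cg":{"hqq":87,"vhn":53},"d":{"zd":32},"lt":{"cq":19,"d":36,"xg":16,"yfb":44}},"ifq":{"cz":{"an":33,"bnj":55,"qkb":91,"urk":53},"en":{"a":0,"zep":37},"o":[72,3,35,35,86]},"m":{"jex":{"dpe":65,"s":56},"yn":{"g":10,"o":29}}}
After op 3 (add /ifq/en/zep 87): {"fc":{"cg":{"hqq":87,"vhn":53},"d":{"zd":32},"lt":{"cq":19,"d":36,"xg":16,"yfb":44}},"ifq":{"cz":{"an":33,"bnj":55,"qkb":91,"urk":53},"en":{"a":0,"zep":87},"o":[72,3,35,35,86]},"m":{"jex":{"dpe":65,"s":56},"yn":{"g":10,"o":29}}}
After op 4 (add /ifq/o/0 65): {"fc":{"cg":{"hqq":87,"vhn":53},"d":{"zd":32},"lt":{"cq":19,"d":36,"xg":16,"yfb":44}},"ifq":{"cz":{"an":33,"bnj":55,"qkb":91,"urk":53},"en":{"a":0,"zep":87},"o":[65,72,3,35,35,86]},"m":{"jex":{"dpe":65,"s":56},"yn":{"g":10,"o":29}}}
After op 5 (remove /m/yn): {"fc":{"cg":{"hqq":87,"vhn":53},"d":{"zd":32},"lt":{"cq":19,"d":36,"xg":16,"yfb":44}},"ifq":{"cz":{"an":33,"bnj":55,"qkb":91,"urk":53},"en":{"a":0,"zep":87},"o":[65,72,3,35,35,86]},"m":{"jex":{"dpe":65,"s":56}}}
After op 6 (remove /ifq/o): {"fc":{"cg":{"hqq":87,"vhn":53},"d":{"zd":32},"lt":{"cq":19,"d":36,"xg":16,"yfb":44}},"ifq":{"cz":{"an":33,"bnj":55,"qkb":91,"urk":53},"en":{"a":0,"zep":87}},"m":{"jex":{"dpe":65,"s":56}}}
After op 7 (replace /fc/lt/yfb 80): {"fc":{"cg":{"hqq":87,"vhn":53},"d":{"zd":32},"lt":{"cq":19,"d":36,"xg":16,"yfb":80}},"ifq":{"cz":{"an":33,"bnj":55,"qkb":91,"urk":53},"en":{"a":0,"zep":87}},"m":{"jex":{"dpe":65,"s":56}}}
After op 8 (add /fc 1): {"fc":1,"ifq":{"cz":{"an":33,"bnj":55,"qkb":91,"urk":53},"en":{"a":0,"zep":87}},"m":{"jex":{"dpe":65,"s":56}}}
After op 9 (replace /ifq/cz/bnj 86): {"fc":1,"ifq":{"cz":{"an":33,"bnj":86,"qkb":91,"urk":53},"en":{"a":0,"zep":87}},"m":{"jex":{"dpe":65,"s":56}}}
After op 10 (add /zoa 42): {"fc":1,"ifq":{"cz":{"an":33,"bnj":86,"qkb":91,"urk":53},"en":{"a":0,"zep":87}},"m":{"jex":{"dpe":65,"s":56}},"zoa":42}
After op 11 (replace /ifq/cz/bnj 99): {"fc":1,"ifq":{"cz":{"an":33,"bnj":99,"qkb":91,"urk":53},"en":{"a":0,"zep":87}},"m":{"jex":{"dpe":65,"s":56}},"zoa":42}
After op 12 (add /wfh 95): {"fc":1,"ifq":{"cz":{"an":33,"bnj":99,"qkb":91,"urk":53},"en":{"a":0,"zep":87}},"m":{"jex":{"dpe":65,"s":56}},"wfh":95,"zoa":42}
After op 13 (add /m/duc 91): {"fc":1,"ifq":{"cz":{"an":33,"bnj":99,"qkb":91,"urk":53},"en":{"a":0,"zep":87}},"m":{"duc":91,"jex":{"dpe":65,"s":56}},"wfh":95,"zoa":42}
After op 14 (replace /ifq/cz/bnj 68): {"fc":1,"ifq":{"cz":{"an":33,"bnj":68,"qkb":91,"urk":53},"en":{"a":0,"zep":87}},"m":{"duc":91,"jex":{"dpe":65,"s":56}},"wfh":95,"zoa":42}
After op 15 (add /m/duc 45): {"fc":1,"ifq":{"cz":{"an":33,"bnj":68,"qkb":91,"urk":53},"en":{"a":0,"zep":87}},"m":{"duc":45,"jex":{"dpe":65,"s":56}},"wfh":95,"zoa":42}
After op 16 (remove /fc): {"ifq":{"cz":{"an":33,"bnj":68,"qkb":91,"urk":53},"en":{"a":0,"zep":87}},"m":{"duc":45,"jex":{"dpe":65,"s":56}},"wfh":95,"zoa":42}
After op 17 (replace /ifq/cz/urk 63): {"ifq":{"cz":{"an":33,"bnj":68,"qkb":91,"urk":63},"en":{"a":0,"zep":87}},"m":{"duc":45,"jex":{"dpe":65,"s":56}},"wfh":95,"zoa":42}
After op 18 (replace /ifq/en 91): {"ifq":{"cz":{"an":33,"bnj":68,"qkb":91,"urk":63},"en":91},"m":{"duc":45,"jex":{"dpe":65,"s":56}},"wfh":95,"zoa":42}
After op 19 (remove /ifq): {"m":{"duc":45,"jex":{"dpe":65,"s":56}},"wfh":95,"zoa":42}
After op 20 (replace /m/jex 86): {"m":{"duc":45,"jex":86},"wfh":95,"zoa":42}
After op 21 (remove /m/duc): {"m":{"jex":86},"wfh":95,"zoa":42}
After op 22 (replace /m 22): {"m":22,"wfh":95,"zoa":42}
After op 23 (replace /wfh 63): {"m":22,"wfh":63,"zoa":42}
After op 24 (replace /zoa 69): {"m":22,"wfh":63,"zoa":69}
Value at /wfh: 63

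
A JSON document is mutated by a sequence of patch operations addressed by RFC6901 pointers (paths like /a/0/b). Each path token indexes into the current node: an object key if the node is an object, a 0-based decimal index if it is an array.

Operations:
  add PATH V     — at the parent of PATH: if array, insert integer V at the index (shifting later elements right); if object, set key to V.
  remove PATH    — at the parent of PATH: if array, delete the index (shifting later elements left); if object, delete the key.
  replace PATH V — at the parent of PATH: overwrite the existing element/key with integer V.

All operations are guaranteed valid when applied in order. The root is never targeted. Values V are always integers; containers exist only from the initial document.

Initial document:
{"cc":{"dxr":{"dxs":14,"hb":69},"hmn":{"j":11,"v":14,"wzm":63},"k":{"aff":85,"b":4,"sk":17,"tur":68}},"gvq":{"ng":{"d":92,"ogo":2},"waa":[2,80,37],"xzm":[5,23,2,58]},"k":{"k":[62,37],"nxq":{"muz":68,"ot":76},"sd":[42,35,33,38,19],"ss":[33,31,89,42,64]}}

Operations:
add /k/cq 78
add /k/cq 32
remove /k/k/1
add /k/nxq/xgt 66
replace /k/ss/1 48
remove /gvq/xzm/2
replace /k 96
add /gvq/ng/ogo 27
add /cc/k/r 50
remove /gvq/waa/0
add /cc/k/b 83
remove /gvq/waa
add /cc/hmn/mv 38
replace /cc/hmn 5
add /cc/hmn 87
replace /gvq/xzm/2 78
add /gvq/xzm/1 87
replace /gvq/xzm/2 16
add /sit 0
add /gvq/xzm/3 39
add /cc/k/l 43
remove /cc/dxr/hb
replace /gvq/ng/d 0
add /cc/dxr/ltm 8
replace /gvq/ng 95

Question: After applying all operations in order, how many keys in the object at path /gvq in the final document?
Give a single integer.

Answer: 2

Derivation:
After op 1 (add /k/cq 78): {"cc":{"dxr":{"dxs":14,"hb":69},"hmn":{"j":11,"v":14,"wzm":63},"k":{"aff":85,"b":4,"sk":17,"tur":68}},"gvq":{"ng":{"d":92,"ogo":2},"waa":[2,80,37],"xzm":[5,23,2,58]},"k":{"cq":78,"k":[62,37],"nxq":{"muz":68,"ot":76},"sd":[42,35,33,38,19],"ss":[33,31,89,42,64]}}
After op 2 (add /k/cq 32): {"cc":{"dxr":{"dxs":14,"hb":69},"hmn":{"j":11,"v":14,"wzm":63},"k":{"aff":85,"b":4,"sk":17,"tur":68}},"gvq":{"ng":{"d":92,"ogo":2},"waa":[2,80,37],"xzm":[5,23,2,58]},"k":{"cq":32,"k":[62,37],"nxq":{"muz":68,"ot":76},"sd":[42,35,33,38,19],"ss":[33,31,89,42,64]}}
After op 3 (remove /k/k/1): {"cc":{"dxr":{"dxs":14,"hb":69},"hmn":{"j":11,"v":14,"wzm":63},"k":{"aff":85,"b":4,"sk":17,"tur":68}},"gvq":{"ng":{"d":92,"ogo":2},"waa":[2,80,37],"xzm":[5,23,2,58]},"k":{"cq":32,"k":[62],"nxq":{"muz":68,"ot":76},"sd":[42,35,33,38,19],"ss":[33,31,89,42,64]}}
After op 4 (add /k/nxq/xgt 66): {"cc":{"dxr":{"dxs":14,"hb":69},"hmn":{"j":11,"v":14,"wzm":63},"k":{"aff":85,"b":4,"sk":17,"tur":68}},"gvq":{"ng":{"d":92,"ogo":2},"waa":[2,80,37],"xzm":[5,23,2,58]},"k":{"cq":32,"k":[62],"nxq":{"muz":68,"ot":76,"xgt":66},"sd":[42,35,33,38,19],"ss":[33,31,89,42,64]}}
After op 5 (replace /k/ss/1 48): {"cc":{"dxr":{"dxs":14,"hb":69},"hmn":{"j":11,"v":14,"wzm":63},"k":{"aff":85,"b":4,"sk":17,"tur":68}},"gvq":{"ng":{"d":92,"ogo":2},"waa":[2,80,37],"xzm":[5,23,2,58]},"k":{"cq":32,"k":[62],"nxq":{"muz":68,"ot":76,"xgt":66},"sd":[42,35,33,38,19],"ss":[33,48,89,42,64]}}
After op 6 (remove /gvq/xzm/2): {"cc":{"dxr":{"dxs":14,"hb":69},"hmn":{"j":11,"v":14,"wzm":63},"k":{"aff":85,"b":4,"sk":17,"tur":68}},"gvq":{"ng":{"d":92,"ogo":2},"waa":[2,80,37],"xzm":[5,23,58]},"k":{"cq":32,"k":[62],"nxq":{"muz":68,"ot":76,"xgt":66},"sd":[42,35,33,38,19],"ss":[33,48,89,42,64]}}
After op 7 (replace /k 96): {"cc":{"dxr":{"dxs":14,"hb":69},"hmn":{"j":11,"v":14,"wzm":63},"k":{"aff":85,"b":4,"sk":17,"tur":68}},"gvq":{"ng":{"d":92,"ogo":2},"waa":[2,80,37],"xzm":[5,23,58]},"k":96}
After op 8 (add /gvq/ng/ogo 27): {"cc":{"dxr":{"dxs":14,"hb":69},"hmn":{"j":11,"v":14,"wzm":63},"k":{"aff":85,"b":4,"sk":17,"tur":68}},"gvq":{"ng":{"d":92,"ogo":27},"waa":[2,80,37],"xzm":[5,23,58]},"k":96}
After op 9 (add /cc/k/r 50): {"cc":{"dxr":{"dxs":14,"hb":69},"hmn":{"j":11,"v":14,"wzm":63},"k":{"aff":85,"b":4,"r":50,"sk":17,"tur":68}},"gvq":{"ng":{"d":92,"ogo":27},"waa":[2,80,37],"xzm":[5,23,58]},"k":96}
After op 10 (remove /gvq/waa/0): {"cc":{"dxr":{"dxs":14,"hb":69},"hmn":{"j":11,"v":14,"wzm":63},"k":{"aff":85,"b":4,"r":50,"sk":17,"tur":68}},"gvq":{"ng":{"d":92,"ogo":27},"waa":[80,37],"xzm":[5,23,58]},"k":96}
After op 11 (add /cc/k/b 83): {"cc":{"dxr":{"dxs":14,"hb":69},"hmn":{"j":11,"v":14,"wzm":63},"k":{"aff":85,"b":83,"r":50,"sk":17,"tur":68}},"gvq":{"ng":{"d":92,"ogo":27},"waa":[80,37],"xzm":[5,23,58]},"k":96}
After op 12 (remove /gvq/waa): {"cc":{"dxr":{"dxs":14,"hb":69},"hmn":{"j":11,"v":14,"wzm":63},"k":{"aff":85,"b":83,"r":50,"sk":17,"tur":68}},"gvq":{"ng":{"d":92,"ogo":27},"xzm":[5,23,58]},"k":96}
After op 13 (add /cc/hmn/mv 38): {"cc":{"dxr":{"dxs":14,"hb":69},"hmn":{"j":11,"mv":38,"v":14,"wzm":63},"k":{"aff":85,"b":83,"r":50,"sk":17,"tur":68}},"gvq":{"ng":{"d":92,"ogo":27},"xzm":[5,23,58]},"k":96}
After op 14 (replace /cc/hmn 5): {"cc":{"dxr":{"dxs":14,"hb":69},"hmn":5,"k":{"aff":85,"b":83,"r":50,"sk":17,"tur":68}},"gvq":{"ng":{"d":92,"ogo":27},"xzm":[5,23,58]},"k":96}
After op 15 (add /cc/hmn 87): {"cc":{"dxr":{"dxs":14,"hb":69},"hmn":87,"k":{"aff":85,"b":83,"r":50,"sk":17,"tur":68}},"gvq":{"ng":{"d":92,"ogo":27},"xzm":[5,23,58]},"k":96}
After op 16 (replace /gvq/xzm/2 78): {"cc":{"dxr":{"dxs":14,"hb":69},"hmn":87,"k":{"aff":85,"b":83,"r":50,"sk":17,"tur":68}},"gvq":{"ng":{"d":92,"ogo":27},"xzm":[5,23,78]},"k":96}
After op 17 (add /gvq/xzm/1 87): {"cc":{"dxr":{"dxs":14,"hb":69},"hmn":87,"k":{"aff":85,"b":83,"r":50,"sk":17,"tur":68}},"gvq":{"ng":{"d":92,"ogo":27},"xzm":[5,87,23,78]},"k":96}
After op 18 (replace /gvq/xzm/2 16): {"cc":{"dxr":{"dxs":14,"hb":69},"hmn":87,"k":{"aff":85,"b":83,"r":50,"sk":17,"tur":68}},"gvq":{"ng":{"d":92,"ogo":27},"xzm":[5,87,16,78]},"k":96}
After op 19 (add /sit 0): {"cc":{"dxr":{"dxs":14,"hb":69},"hmn":87,"k":{"aff":85,"b":83,"r":50,"sk":17,"tur":68}},"gvq":{"ng":{"d":92,"ogo":27},"xzm":[5,87,16,78]},"k":96,"sit":0}
After op 20 (add /gvq/xzm/3 39): {"cc":{"dxr":{"dxs":14,"hb":69},"hmn":87,"k":{"aff":85,"b":83,"r":50,"sk":17,"tur":68}},"gvq":{"ng":{"d":92,"ogo":27},"xzm":[5,87,16,39,78]},"k":96,"sit":0}
After op 21 (add /cc/k/l 43): {"cc":{"dxr":{"dxs":14,"hb":69},"hmn":87,"k":{"aff":85,"b":83,"l":43,"r":50,"sk":17,"tur":68}},"gvq":{"ng":{"d":92,"ogo":27},"xzm":[5,87,16,39,78]},"k":96,"sit":0}
After op 22 (remove /cc/dxr/hb): {"cc":{"dxr":{"dxs":14},"hmn":87,"k":{"aff":85,"b":83,"l":43,"r":50,"sk":17,"tur":68}},"gvq":{"ng":{"d":92,"ogo":27},"xzm":[5,87,16,39,78]},"k":96,"sit":0}
After op 23 (replace /gvq/ng/d 0): {"cc":{"dxr":{"dxs":14},"hmn":87,"k":{"aff":85,"b":83,"l":43,"r":50,"sk":17,"tur":68}},"gvq":{"ng":{"d":0,"ogo":27},"xzm":[5,87,16,39,78]},"k":96,"sit":0}
After op 24 (add /cc/dxr/ltm 8): {"cc":{"dxr":{"dxs":14,"ltm":8},"hmn":87,"k":{"aff":85,"b":83,"l":43,"r":50,"sk":17,"tur":68}},"gvq":{"ng":{"d":0,"ogo":27},"xzm":[5,87,16,39,78]},"k":96,"sit":0}
After op 25 (replace /gvq/ng 95): {"cc":{"dxr":{"dxs":14,"ltm":8},"hmn":87,"k":{"aff":85,"b":83,"l":43,"r":50,"sk":17,"tur":68}},"gvq":{"ng":95,"xzm":[5,87,16,39,78]},"k":96,"sit":0}
Size at path /gvq: 2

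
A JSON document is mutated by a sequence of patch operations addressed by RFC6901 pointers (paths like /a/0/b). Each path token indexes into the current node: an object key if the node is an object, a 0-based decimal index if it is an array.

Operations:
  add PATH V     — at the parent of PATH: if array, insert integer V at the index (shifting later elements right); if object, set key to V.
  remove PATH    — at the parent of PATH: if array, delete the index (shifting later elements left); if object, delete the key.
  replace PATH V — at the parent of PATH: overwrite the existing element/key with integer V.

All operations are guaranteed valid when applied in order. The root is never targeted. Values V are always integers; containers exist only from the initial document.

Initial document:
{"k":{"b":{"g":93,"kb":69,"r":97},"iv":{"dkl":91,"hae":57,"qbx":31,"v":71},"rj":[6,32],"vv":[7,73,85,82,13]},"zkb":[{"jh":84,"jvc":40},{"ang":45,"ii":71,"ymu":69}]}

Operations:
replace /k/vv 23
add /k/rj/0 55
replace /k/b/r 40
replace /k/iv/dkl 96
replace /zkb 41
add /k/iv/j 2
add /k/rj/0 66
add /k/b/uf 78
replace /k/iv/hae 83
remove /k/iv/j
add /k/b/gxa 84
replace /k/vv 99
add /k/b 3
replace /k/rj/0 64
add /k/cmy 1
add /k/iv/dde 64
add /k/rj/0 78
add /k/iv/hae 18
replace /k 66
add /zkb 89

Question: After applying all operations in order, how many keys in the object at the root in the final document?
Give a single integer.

After op 1 (replace /k/vv 23): {"k":{"b":{"g":93,"kb":69,"r":97},"iv":{"dkl":91,"hae":57,"qbx":31,"v":71},"rj":[6,32],"vv":23},"zkb":[{"jh":84,"jvc":40},{"ang":45,"ii":71,"ymu":69}]}
After op 2 (add /k/rj/0 55): {"k":{"b":{"g":93,"kb":69,"r":97},"iv":{"dkl":91,"hae":57,"qbx":31,"v":71},"rj":[55,6,32],"vv":23},"zkb":[{"jh":84,"jvc":40},{"ang":45,"ii":71,"ymu":69}]}
After op 3 (replace /k/b/r 40): {"k":{"b":{"g":93,"kb":69,"r":40},"iv":{"dkl":91,"hae":57,"qbx":31,"v":71},"rj":[55,6,32],"vv":23},"zkb":[{"jh":84,"jvc":40},{"ang":45,"ii":71,"ymu":69}]}
After op 4 (replace /k/iv/dkl 96): {"k":{"b":{"g":93,"kb":69,"r":40},"iv":{"dkl":96,"hae":57,"qbx":31,"v":71},"rj":[55,6,32],"vv":23},"zkb":[{"jh":84,"jvc":40},{"ang":45,"ii":71,"ymu":69}]}
After op 5 (replace /zkb 41): {"k":{"b":{"g":93,"kb":69,"r":40},"iv":{"dkl":96,"hae":57,"qbx":31,"v":71},"rj":[55,6,32],"vv":23},"zkb":41}
After op 6 (add /k/iv/j 2): {"k":{"b":{"g":93,"kb":69,"r":40},"iv":{"dkl":96,"hae":57,"j":2,"qbx":31,"v":71},"rj":[55,6,32],"vv":23},"zkb":41}
After op 7 (add /k/rj/0 66): {"k":{"b":{"g":93,"kb":69,"r":40},"iv":{"dkl":96,"hae":57,"j":2,"qbx":31,"v":71},"rj":[66,55,6,32],"vv":23},"zkb":41}
After op 8 (add /k/b/uf 78): {"k":{"b":{"g":93,"kb":69,"r":40,"uf":78},"iv":{"dkl":96,"hae":57,"j":2,"qbx":31,"v":71},"rj":[66,55,6,32],"vv":23},"zkb":41}
After op 9 (replace /k/iv/hae 83): {"k":{"b":{"g":93,"kb":69,"r":40,"uf":78},"iv":{"dkl":96,"hae":83,"j":2,"qbx":31,"v":71},"rj":[66,55,6,32],"vv":23},"zkb":41}
After op 10 (remove /k/iv/j): {"k":{"b":{"g":93,"kb":69,"r":40,"uf":78},"iv":{"dkl":96,"hae":83,"qbx":31,"v":71},"rj":[66,55,6,32],"vv":23},"zkb":41}
After op 11 (add /k/b/gxa 84): {"k":{"b":{"g":93,"gxa":84,"kb":69,"r":40,"uf":78},"iv":{"dkl":96,"hae":83,"qbx":31,"v":71},"rj":[66,55,6,32],"vv":23},"zkb":41}
After op 12 (replace /k/vv 99): {"k":{"b":{"g":93,"gxa":84,"kb":69,"r":40,"uf":78},"iv":{"dkl":96,"hae":83,"qbx":31,"v":71},"rj":[66,55,6,32],"vv":99},"zkb":41}
After op 13 (add /k/b 3): {"k":{"b":3,"iv":{"dkl":96,"hae":83,"qbx":31,"v":71},"rj":[66,55,6,32],"vv":99},"zkb":41}
After op 14 (replace /k/rj/0 64): {"k":{"b":3,"iv":{"dkl":96,"hae":83,"qbx":31,"v":71},"rj":[64,55,6,32],"vv":99},"zkb":41}
After op 15 (add /k/cmy 1): {"k":{"b":3,"cmy":1,"iv":{"dkl":96,"hae":83,"qbx":31,"v":71},"rj":[64,55,6,32],"vv":99},"zkb":41}
After op 16 (add /k/iv/dde 64): {"k":{"b":3,"cmy":1,"iv":{"dde":64,"dkl":96,"hae":83,"qbx":31,"v":71},"rj":[64,55,6,32],"vv":99},"zkb":41}
After op 17 (add /k/rj/0 78): {"k":{"b":3,"cmy":1,"iv":{"dde":64,"dkl":96,"hae":83,"qbx":31,"v":71},"rj":[78,64,55,6,32],"vv":99},"zkb":41}
After op 18 (add /k/iv/hae 18): {"k":{"b":3,"cmy":1,"iv":{"dde":64,"dkl":96,"hae":18,"qbx":31,"v":71},"rj":[78,64,55,6,32],"vv":99},"zkb":41}
After op 19 (replace /k 66): {"k":66,"zkb":41}
After op 20 (add /zkb 89): {"k":66,"zkb":89}
Size at the root: 2

Answer: 2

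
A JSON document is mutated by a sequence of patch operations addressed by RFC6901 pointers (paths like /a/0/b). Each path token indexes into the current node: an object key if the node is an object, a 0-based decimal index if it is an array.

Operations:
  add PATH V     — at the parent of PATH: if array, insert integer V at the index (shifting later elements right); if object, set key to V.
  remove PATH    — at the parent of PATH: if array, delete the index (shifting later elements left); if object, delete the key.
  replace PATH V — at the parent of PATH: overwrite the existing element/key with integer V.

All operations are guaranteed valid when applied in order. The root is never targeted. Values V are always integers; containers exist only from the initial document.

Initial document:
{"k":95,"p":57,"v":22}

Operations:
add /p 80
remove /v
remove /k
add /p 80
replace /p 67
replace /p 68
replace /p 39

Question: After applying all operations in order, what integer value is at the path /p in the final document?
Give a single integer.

After op 1 (add /p 80): {"k":95,"p":80,"v":22}
After op 2 (remove /v): {"k":95,"p":80}
After op 3 (remove /k): {"p":80}
After op 4 (add /p 80): {"p":80}
After op 5 (replace /p 67): {"p":67}
After op 6 (replace /p 68): {"p":68}
After op 7 (replace /p 39): {"p":39}
Value at /p: 39

Answer: 39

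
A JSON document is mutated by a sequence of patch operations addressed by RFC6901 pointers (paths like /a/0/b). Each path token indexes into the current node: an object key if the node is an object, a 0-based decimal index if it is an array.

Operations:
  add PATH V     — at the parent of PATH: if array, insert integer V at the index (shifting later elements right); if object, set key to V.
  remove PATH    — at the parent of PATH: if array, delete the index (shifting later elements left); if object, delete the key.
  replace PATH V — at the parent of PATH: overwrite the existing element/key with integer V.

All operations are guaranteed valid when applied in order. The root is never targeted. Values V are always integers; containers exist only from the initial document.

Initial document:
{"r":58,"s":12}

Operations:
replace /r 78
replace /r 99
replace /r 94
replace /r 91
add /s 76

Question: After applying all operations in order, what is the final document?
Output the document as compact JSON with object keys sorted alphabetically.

Answer: {"r":91,"s":76}

Derivation:
After op 1 (replace /r 78): {"r":78,"s":12}
After op 2 (replace /r 99): {"r":99,"s":12}
After op 3 (replace /r 94): {"r":94,"s":12}
After op 4 (replace /r 91): {"r":91,"s":12}
After op 5 (add /s 76): {"r":91,"s":76}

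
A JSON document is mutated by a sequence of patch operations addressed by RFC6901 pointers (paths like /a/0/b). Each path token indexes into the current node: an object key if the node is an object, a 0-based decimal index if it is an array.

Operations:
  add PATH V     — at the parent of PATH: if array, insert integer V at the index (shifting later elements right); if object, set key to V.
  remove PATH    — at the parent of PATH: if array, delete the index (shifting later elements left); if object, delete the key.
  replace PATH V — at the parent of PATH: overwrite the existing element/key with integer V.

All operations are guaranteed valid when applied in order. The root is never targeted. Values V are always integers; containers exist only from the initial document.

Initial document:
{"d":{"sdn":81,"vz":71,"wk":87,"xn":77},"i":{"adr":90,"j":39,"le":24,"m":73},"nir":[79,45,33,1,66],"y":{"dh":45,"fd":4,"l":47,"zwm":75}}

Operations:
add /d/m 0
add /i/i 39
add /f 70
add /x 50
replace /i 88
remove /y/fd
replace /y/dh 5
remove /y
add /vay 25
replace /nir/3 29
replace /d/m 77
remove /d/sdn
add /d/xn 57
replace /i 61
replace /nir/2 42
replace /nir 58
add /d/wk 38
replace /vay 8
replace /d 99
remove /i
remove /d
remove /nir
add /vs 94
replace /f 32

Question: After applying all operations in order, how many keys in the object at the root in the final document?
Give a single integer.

Answer: 4

Derivation:
After op 1 (add /d/m 0): {"d":{"m":0,"sdn":81,"vz":71,"wk":87,"xn":77},"i":{"adr":90,"j":39,"le":24,"m":73},"nir":[79,45,33,1,66],"y":{"dh":45,"fd":4,"l":47,"zwm":75}}
After op 2 (add /i/i 39): {"d":{"m":0,"sdn":81,"vz":71,"wk":87,"xn":77},"i":{"adr":90,"i":39,"j":39,"le":24,"m":73},"nir":[79,45,33,1,66],"y":{"dh":45,"fd":4,"l":47,"zwm":75}}
After op 3 (add /f 70): {"d":{"m":0,"sdn":81,"vz":71,"wk":87,"xn":77},"f":70,"i":{"adr":90,"i":39,"j":39,"le":24,"m":73},"nir":[79,45,33,1,66],"y":{"dh":45,"fd":4,"l":47,"zwm":75}}
After op 4 (add /x 50): {"d":{"m":0,"sdn":81,"vz":71,"wk":87,"xn":77},"f":70,"i":{"adr":90,"i":39,"j":39,"le":24,"m":73},"nir":[79,45,33,1,66],"x":50,"y":{"dh":45,"fd":4,"l":47,"zwm":75}}
After op 5 (replace /i 88): {"d":{"m":0,"sdn":81,"vz":71,"wk":87,"xn":77},"f":70,"i":88,"nir":[79,45,33,1,66],"x":50,"y":{"dh":45,"fd":4,"l":47,"zwm":75}}
After op 6 (remove /y/fd): {"d":{"m":0,"sdn":81,"vz":71,"wk":87,"xn":77},"f":70,"i":88,"nir":[79,45,33,1,66],"x":50,"y":{"dh":45,"l":47,"zwm":75}}
After op 7 (replace /y/dh 5): {"d":{"m":0,"sdn":81,"vz":71,"wk":87,"xn":77},"f":70,"i":88,"nir":[79,45,33,1,66],"x":50,"y":{"dh":5,"l":47,"zwm":75}}
After op 8 (remove /y): {"d":{"m":0,"sdn":81,"vz":71,"wk":87,"xn":77},"f":70,"i":88,"nir":[79,45,33,1,66],"x":50}
After op 9 (add /vay 25): {"d":{"m":0,"sdn":81,"vz":71,"wk":87,"xn":77},"f":70,"i":88,"nir":[79,45,33,1,66],"vay":25,"x":50}
After op 10 (replace /nir/3 29): {"d":{"m":0,"sdn":81,"vz":71,"wk":87,"xn":77},"f":70,"i":88,"nir":[79,45,33,29,66],"vay":25,"x":50}
After op 11 (replace /d/m 77): {"d":{"m":77,"sdn":81,"vz":71,"wk":87,"xn":77},"f":70,"i":88,"nir":[79,45,33,29,66],"vay":25,"x":50}
After op 12 (remove /d/sdn): {"d":{"m":77,"vz":71,"wk":87,"xn":77},"f":70,"i":88,"nir":[79,45,33,29,66],"vay":25,"x":50}
After op 13 (add /d/xn 57): {"d":{"m":77,"vz":71,"wk":87,"xn":57},"f":70,"i":88,"nir":[79,45,33,29,66],"vay":25,"x":50}
After op 14 (replace /i 61): {"d":{"m":77,"vz":71,"wk":87,"xn":57},"f":70,"i":61,"nir":[79,45,33,29,66],"vay":25,"x":50}
After op 15 (replace /nir/2 42): {"d":{"m":77,"vz":71,"wk":87,"xn":57},"f":70,"i":61,"nir":[79,45,42,29,66],"vay":25,"x":50}
After op 16 (replace /nir 58): {"d":{"m":77,"vz":71,"wk":87,"xn":57},"f":70,"i":61,"nir":58,"vay":25,"x":50}
After op 17 (add /d/wk 38): {"d":{"m":77,"vz":71,"wk":38,"xn":57},"f":70,"i":61,"nir":58,"vay":25,"x":50}
After op 18 (replace /vay 8): {"d":{"m":77,"vz":71,"wk":38,"xn":57},"f":70,"i":61,"nir":58,"vay":8,"x":50}
After op 19 (replace /d 99): {"d":99,"f":70,"i":61,"nir":58,"vay":8,"x":50}
After op 20 (remove /i): {"d":99,"f":70,"nir":58,"vay":8,"x":50}
After op 21 (remove /d): {"f":70,"nir":58,"vay":8,"x":50}
After op 22 (remove /nir): {"f":70,"vay":8,"x":50}
After op 23 (add /vs 94): {"f":70,"vay":8,"vs":94,"x":50}
After op 24 (replace /f 32): {"f":32,"vay":8,"vs":94,"x":50}
Size at the root: 4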